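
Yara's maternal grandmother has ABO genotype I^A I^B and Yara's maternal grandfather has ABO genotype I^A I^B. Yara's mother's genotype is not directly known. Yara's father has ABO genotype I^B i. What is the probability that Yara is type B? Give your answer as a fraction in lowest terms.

Yara's mother's ABO genotype from I^A I^B × I^A I^B: 1/4 I^A I^A, 1/2 I^A I^B, 1/4 I^B I^B.
Crossing each possibility with the father I^B i and summing P(type B): 1/4·0 + 1/2·1/2 + 1/4·1 = 1/2.

1/2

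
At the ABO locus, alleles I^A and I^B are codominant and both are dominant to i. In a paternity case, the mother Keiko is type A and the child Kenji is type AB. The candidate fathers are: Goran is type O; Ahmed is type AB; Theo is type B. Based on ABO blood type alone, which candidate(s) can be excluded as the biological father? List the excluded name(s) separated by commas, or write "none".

Goran

A candidate is excluded only if no genotype consistent with his phenotype could produce a type AB child with a type A mother.
Goran (type O): no genotype consistent with that phenotype can produce a type-AB child with a type-A mother.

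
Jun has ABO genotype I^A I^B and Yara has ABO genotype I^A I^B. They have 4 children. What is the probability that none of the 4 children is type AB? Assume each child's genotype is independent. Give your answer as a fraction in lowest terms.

ABO cross I^A I^B × I^A I^B → 1/4 A, 1/4 B, 1/2 AB.
So P(type AB) = 1/2 per child.
P(not type AB) = 1/2 for one child; (1/2)^4 = 1/16.

1/16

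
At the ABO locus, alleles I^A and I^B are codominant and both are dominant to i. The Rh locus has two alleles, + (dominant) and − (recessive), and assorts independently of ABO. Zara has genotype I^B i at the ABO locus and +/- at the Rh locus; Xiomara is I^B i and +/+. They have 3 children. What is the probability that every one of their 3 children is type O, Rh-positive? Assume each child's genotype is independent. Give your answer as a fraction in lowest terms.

ABO cross I^B i × I^B i → 1/4 O, 3/4 B.
Rh cross +/- × +/+ → 1 Rh+; so P(type O, Rh-positive) = 1/4 × 1 = 1/4 per child.
All 3 independent: (1/4)^3 = 1/64.

1/64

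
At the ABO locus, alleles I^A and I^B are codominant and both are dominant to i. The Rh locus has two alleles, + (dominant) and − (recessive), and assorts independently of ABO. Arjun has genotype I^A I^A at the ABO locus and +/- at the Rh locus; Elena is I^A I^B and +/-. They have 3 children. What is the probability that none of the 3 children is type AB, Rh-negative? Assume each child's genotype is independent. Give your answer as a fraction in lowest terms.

ABO cross I^A I^A × I^A I^B → 1/2 A, 1/2 AB.
Rh cross +/- × +/- → 3/4 Rh+, 1/4 Rh-; so P(type AB, Rh-negative) = 1/2 × 1/4 = 1/8 per child.
P(not type AB, Rh-negative) = 7/8 for one child; (7/8)^3 = 343/512.

343/512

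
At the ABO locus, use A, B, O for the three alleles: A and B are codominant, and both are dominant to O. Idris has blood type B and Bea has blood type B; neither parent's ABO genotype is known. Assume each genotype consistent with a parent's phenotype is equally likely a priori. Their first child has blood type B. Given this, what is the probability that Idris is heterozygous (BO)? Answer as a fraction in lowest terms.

Possible genotypes: Idris ∈ {BB, BO}; Bea ∈ {BB, BO}.
Weight each parental genotype pair by prior × P(type-B child):
  BB × BB: posterior weight 4/15.
  BB × BO: posterior weight 4/15.
  BO × BB: posterior weight 4/15.
  BO × BO: posterior weight 1/5.
Sum the posterior weight over pairs where Idris is BO: 7/15.

7/15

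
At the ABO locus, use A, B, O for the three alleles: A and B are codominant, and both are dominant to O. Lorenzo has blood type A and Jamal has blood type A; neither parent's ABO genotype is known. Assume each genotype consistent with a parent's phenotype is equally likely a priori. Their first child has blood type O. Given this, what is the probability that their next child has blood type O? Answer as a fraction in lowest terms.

1/4

Possible genotypes: Lorenzo ∈ {AA, AO}; Jamal ∈ {AA, AO}.
Weight each parental genotype pair by prior × P(type-O child):
  AO × AO: posterior weight 1; P(next child type O) = 1/4.
Weighted sum = 1/4.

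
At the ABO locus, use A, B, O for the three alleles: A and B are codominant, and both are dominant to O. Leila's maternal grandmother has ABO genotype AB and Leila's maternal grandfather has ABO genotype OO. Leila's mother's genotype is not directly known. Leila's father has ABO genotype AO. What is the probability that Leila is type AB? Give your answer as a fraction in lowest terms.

1/8

Leila's mother's ABO genotype from AB × OO: 1/2 AO, 1/2 BO.
Crossing each possibility with the father AO and summing P(type AB): 1/2·0 + 1/2·1/4 = 1/8.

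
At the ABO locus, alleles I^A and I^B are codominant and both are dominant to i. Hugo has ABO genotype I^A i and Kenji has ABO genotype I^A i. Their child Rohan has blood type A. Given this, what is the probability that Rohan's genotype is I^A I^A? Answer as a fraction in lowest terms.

1/3

Cross I^A i × I^A i → 1/4 I^A I^A, 1/2 I^A i, 1/4 i i.
Type-A genotypes among offspring: I^A I^A (1/4), I^A i (1/2); total 3/4.
P(I^A I^A | type A) = (1/4) / (3/4) = 1/3.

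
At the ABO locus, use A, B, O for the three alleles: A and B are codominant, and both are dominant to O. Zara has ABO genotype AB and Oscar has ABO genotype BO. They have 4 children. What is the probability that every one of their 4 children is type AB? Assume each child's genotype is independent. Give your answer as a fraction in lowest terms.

ABO cross AB × BO → 1/4 A, 1/2 B, 1/4 AB.
So P(type AB) = 1/4 per child.
All 4 independent: (1/4)^4 = 1/256.

1/256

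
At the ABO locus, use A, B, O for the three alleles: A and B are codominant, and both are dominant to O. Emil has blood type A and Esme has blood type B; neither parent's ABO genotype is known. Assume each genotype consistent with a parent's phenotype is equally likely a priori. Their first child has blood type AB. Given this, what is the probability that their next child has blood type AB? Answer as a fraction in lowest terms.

Possible genotypes: Emil ∈ {AA, AO}; Esme ∈ {BB, BO}.
Weight each parental genotype pair by prior × P(type-AB child):
  AA × BB: posterior weight 4/9; P(next child type AB) = 1.
  AA × BO: posterior weight 2/9; P(next child type AB) = 1/2.
  AO × BB: posterior weight 2/9; P(next child type AB) = 1/2.
  AO × BO: posterior weight 1/9; P(next child type AB) = 1/4.
Weighted sum = 25/36.

25/36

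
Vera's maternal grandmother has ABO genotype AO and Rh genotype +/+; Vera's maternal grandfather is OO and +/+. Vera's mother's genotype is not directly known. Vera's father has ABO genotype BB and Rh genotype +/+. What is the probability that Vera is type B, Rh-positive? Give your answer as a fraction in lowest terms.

Vera's mother's ABO genotype from AO × OO: 1/2 AO, 1/2 OO.
Crossing each possibility with the father BB and summing P(type B): 1/2·1/2 + 1/2·1 = 3/4.
Similarly for Rh via the mother's Rh distribution: P(Rh+) = 1.
Independent loci: 3/4 × 1 = 3/4.

3/4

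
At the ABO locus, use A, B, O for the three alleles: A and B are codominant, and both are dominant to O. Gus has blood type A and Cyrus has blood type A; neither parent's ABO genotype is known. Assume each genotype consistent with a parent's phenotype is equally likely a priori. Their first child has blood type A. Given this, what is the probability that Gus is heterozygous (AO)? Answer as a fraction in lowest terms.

7/15

Possible genotypes: Gus ∈ {AA, AO}; Cyrus ∈ {AA, AO}.
Weight each parental genotype pair by prior × P(type-A child):
  AA × AA: posterior weight 4/15.
  AA × AO: posterior weight 4/15.
  AO × AA: posterior weight 4/15.
  AO × AO: posterior weight 1/5.
Sum the posterior weight over pairs where Gus is AO: 7/15.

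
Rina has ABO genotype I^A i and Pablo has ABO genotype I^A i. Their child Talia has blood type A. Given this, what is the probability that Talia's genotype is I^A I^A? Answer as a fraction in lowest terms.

Cross I^A i × I^A i → 1/4 I^A I^A, 1/2 I^A i, 1/4 i i.
Type-A genotypes among offspring: I^A I^A (1/4), I^A i (1/2); total 3/4.
P(I^A I^A | type A) = (1/4) / (3/4) = 1/3.

1/3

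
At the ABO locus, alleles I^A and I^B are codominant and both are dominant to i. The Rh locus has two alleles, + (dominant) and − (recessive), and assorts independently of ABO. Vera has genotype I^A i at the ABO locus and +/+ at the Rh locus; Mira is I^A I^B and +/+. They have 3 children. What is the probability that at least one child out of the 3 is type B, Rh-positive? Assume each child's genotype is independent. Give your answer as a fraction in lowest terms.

37/64

ABO cross I^A i × I^A I^B → 1/2 A, 1/4 B, 1/4 AB.
Rh cross +/+ × +/+ → 1 Rh+; so P(type B, Rh-positive) = 1/4 × 1 = 1/4 per child.
P(none) = (3/4)^3 = 27/64; P(at least one) = 1 − 27/64 = 37/64.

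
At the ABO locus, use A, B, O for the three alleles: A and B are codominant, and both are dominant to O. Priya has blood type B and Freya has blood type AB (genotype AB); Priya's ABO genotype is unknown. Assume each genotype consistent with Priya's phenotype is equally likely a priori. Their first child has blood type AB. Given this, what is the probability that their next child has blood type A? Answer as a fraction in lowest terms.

1/12

Possible genotypes: Priya ∈ {BB, BO}; Freya ∈ {AB}.
Weight each parental genotype pair by prior × P(type-AB child):
  BB × AB: posterior weight 2/3; P(next child type A) = 0.
  BO × AB: posterior weight 1/3; P(next child type A) = 1/4.
Weighted sum = 1/12.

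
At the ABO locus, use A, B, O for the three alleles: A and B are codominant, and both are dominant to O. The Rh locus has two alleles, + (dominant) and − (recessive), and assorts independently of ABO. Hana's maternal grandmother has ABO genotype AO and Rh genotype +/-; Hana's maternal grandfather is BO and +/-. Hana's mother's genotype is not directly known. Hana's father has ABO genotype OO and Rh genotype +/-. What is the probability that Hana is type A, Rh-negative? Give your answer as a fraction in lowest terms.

Hana's mother's ABO genotype from AO × BO: 1/4 AB, 1/4 AO, 1/4 BO, 1/4 OO.
Crossing each possibility with the father OO and summing P(type A): 1/4·1/2 + 1/4·1/2 + 1/4·0 + 1/4·0 = 1/4.
Similarly for Rh via the mother's Rh distribution: P(Rh-) = 1/4.
Independent loci: 1/4 × 1/4 = 1/16.

1/16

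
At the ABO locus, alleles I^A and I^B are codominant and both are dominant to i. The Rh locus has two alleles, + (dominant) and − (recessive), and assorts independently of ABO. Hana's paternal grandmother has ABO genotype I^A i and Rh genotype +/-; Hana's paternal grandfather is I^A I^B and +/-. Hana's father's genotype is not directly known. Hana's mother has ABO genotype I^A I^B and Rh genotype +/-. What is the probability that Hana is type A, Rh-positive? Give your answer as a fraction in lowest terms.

9/32

Hana's father's ABO genotype from I^A i × I^A I^B: 1/4 I^A I^A, 1/4 I^A I^B, 1/4 I^A i, 1/4 I^B i.
Crossing each possibility with the mother I^A I^B and summing P(type A): 1/4·1/2 + 1/4·1/4 + 1/4·1/2 + 1/4·1/4 = 3/8.
Similarly for Rh via the father's Rh distribution: P(Rh+) = 3/4.
Independent loci: 3/8 × 3/4 = 9/32.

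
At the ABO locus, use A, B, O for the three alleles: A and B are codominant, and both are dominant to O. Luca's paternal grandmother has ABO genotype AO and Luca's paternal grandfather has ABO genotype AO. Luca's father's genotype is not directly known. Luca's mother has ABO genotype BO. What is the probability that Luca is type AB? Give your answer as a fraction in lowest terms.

1/4

Luca's father's ABO genotype from AO × AO: 1/4 AA, 1/2 AO, 1/4 OO.
Crossing each possibility with the mother BO and summing P(type AB): 1/4·1/2 + 1/2·1/4 + 1/4·0 = 1/4.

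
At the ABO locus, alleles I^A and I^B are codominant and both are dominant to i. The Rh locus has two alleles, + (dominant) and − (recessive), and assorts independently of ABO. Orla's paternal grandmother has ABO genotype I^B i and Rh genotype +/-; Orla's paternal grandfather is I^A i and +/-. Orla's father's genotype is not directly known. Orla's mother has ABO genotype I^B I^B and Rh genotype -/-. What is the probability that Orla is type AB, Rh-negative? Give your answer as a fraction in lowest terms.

1/8

Orla's father's ABO genotype from I^B i × I^A i: 1/4 I^A I^B, 1/4 I^A i, 1/4 I^B i, 1/4 i i.
Crossing each possibility with the mother I^B I^B and summing P(type AB): 1/4·1/2 + 1/4·1/2 + 1/4·0 + 1/4·0 = 1/4.
Similarly for Rh via the father's Rh distribution: P(Rh-) = 1/2.
Independent loci: 1/4 × 1/2 = 1/8.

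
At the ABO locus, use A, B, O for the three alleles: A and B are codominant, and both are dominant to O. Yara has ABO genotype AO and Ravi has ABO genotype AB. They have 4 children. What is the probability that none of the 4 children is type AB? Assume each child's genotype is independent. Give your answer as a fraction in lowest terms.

81/256

ABO cross AO × AB → 1/2 A, 1/4 B, 1/4 AB.
So P(type AB) = 1/4 per child.
P(not type AB) = 3/4 for one child; (3/4)^4 = 81/256.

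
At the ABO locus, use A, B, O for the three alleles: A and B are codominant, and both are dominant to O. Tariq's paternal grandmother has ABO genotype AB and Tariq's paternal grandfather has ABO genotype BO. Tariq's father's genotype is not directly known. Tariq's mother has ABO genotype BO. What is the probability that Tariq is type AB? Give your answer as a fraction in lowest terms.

Tariq's father's ABO genotype from AB × BO: 1/4 AB, 1/4 AO, 1/4 BB, 1/4 BO.
Crossing each possibility with the mother BO and summing P(type AB): 1/4·1/4 + 1/4·1/4 + 1/4·0 + 1/4·0 = 1/8.

1/8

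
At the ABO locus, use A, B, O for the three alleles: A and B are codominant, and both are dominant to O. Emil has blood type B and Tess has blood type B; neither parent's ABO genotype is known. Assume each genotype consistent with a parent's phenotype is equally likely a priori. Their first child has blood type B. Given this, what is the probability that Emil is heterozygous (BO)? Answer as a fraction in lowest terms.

Possible genotypes: Emil ∈ {BB, BO}; Tess ∈ {BB, BO}.
Weight each parental genotype pair by prior × P(type-B child):
  BB × BB: posterior weight 4/15.
  BB × BO: posterior weight 4/15.
  BO × BB: posterior weight 4/15.
  BO × BO: posterior weight 1/5.
Sum the posterior weight over pairs where Emil is BO: 7/15.

7/15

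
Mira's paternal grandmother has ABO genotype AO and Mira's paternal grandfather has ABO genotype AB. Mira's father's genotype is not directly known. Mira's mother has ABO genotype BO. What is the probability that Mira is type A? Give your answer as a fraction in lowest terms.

1/4

Mira's father's ABO genotype from AO × AB: 1/4 AA, 1/4 AB, 1/4 AO, 1/4 BO.
Crossing each possibility with the mother BO and summing P(type A): 1/4·1/2 + 1/4·1/4 + 1/4·1/4 + 1/4·0 = 1/4.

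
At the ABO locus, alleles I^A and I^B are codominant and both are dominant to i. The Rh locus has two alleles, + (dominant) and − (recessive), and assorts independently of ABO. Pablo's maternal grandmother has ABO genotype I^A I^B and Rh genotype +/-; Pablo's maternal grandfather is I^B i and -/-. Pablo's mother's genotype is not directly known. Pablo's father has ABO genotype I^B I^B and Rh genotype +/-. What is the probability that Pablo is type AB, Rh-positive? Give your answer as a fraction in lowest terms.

Pablo's mother's ABO genotype from I^A I^B × I^B i: 1/4 I^A I^B, 1/4 I^A i, 1/4 I^B I^B, 1/4 I^B i.
Crossing each possibility with the father I^B I^B and summing P(type AB): 1/4·1/2 + 1/4·1/2 + 1/4·0 + 1/4·0 = 1/4.
Similarly for Rh via the mother's Rh distribution: P(Rh+) = 5/8.
Independent loci: 1/4 × 5/8 = 5/32.

5/32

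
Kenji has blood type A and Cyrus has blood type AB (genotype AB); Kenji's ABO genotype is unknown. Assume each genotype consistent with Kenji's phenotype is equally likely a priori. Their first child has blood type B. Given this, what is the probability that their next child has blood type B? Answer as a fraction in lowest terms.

1/4

Possible genotypes: Kenji ∈ {AA, AO}; Cyrus ∈ {AB}.
Weight each parental genotype pair by prior × P(type-B child):
  AO × AB: posterior weight 1; P(next child type B) = 1/4.
Weighted sum = 1/4.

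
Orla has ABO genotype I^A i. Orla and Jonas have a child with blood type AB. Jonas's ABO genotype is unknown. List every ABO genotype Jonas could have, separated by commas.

I^A I^B, I^B I^B, I^B i

For each candidate genotype of Jonas, check whether crossing it with I^A i can produce every observed child phenotype.
  I^A I^A → possible child types {A} ✗
  I^A I^B → possible child types {A, B, AB} ✓
  I^A i → possible child types {O, A} ✗
  I^B I^B → possible child types {B, AB} ✓
  I^B i → possible child types {O, A, B, AB} ✓
  i i → possible child types {O, A} ✗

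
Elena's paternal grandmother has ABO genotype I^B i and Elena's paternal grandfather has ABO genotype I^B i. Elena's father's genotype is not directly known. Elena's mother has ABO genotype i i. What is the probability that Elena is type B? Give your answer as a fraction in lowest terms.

1/2

Elena's father's ABO genotype from I^B i × I^B i: 1/4 I^B I^B, 1/2 I^B i, 1/4 i i.
Crossing each possibility with the mother i i and summing P(type B): 1/4·1 + 1/2·1/2 + 1/4·0 = 1/2.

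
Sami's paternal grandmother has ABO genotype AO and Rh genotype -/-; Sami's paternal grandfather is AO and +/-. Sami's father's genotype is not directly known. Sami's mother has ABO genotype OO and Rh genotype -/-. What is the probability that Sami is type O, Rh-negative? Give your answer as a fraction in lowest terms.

3/8

Sami's father's ABO genotype from AO × AO: 1/4 AA, 1/2 AO, 1/4 OO.
Crossing each possibility with the mother OO and summing P(type O): 1/4·0 + 1/2·1/2 + 1/4·1 = 1/2.
Similarly for Rh via the father's Rh distribution: P(Rh-) = 3/4.
Independent loci: 1/2 × 3/4 = 3/8.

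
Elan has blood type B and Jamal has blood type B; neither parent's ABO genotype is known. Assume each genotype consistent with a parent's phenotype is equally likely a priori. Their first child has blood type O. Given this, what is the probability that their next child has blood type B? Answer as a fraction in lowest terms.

Possible genotypes: Elan ∈ {I^B I^B, I^B i}; Jamal ∈ {I^B I^B, I^B i}.
Weight each parental genotype pair by prior × P(type-O child):
  I^B i × I^B i: posterior weight 1; P(next child type B) = 3/4.
Weighted sum = 3/4.

3/4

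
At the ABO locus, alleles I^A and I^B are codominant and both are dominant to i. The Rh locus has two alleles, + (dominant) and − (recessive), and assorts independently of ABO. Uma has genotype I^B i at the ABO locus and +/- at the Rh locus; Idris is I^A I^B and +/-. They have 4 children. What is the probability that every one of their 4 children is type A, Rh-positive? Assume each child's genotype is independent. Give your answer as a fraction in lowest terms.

81/65536

ABO cross I^B i × I^A I^B → 1/4 A, 1/2 B, 1/4 AB.
Rh cross +/- × +/- → 3/4 Rh+, 1/4 Rh-; so P(type A, Rh-positive) = 1/4 × 3/4 = 3/16 per child.
All 4 independent: (3/16)^4 = 81/65536.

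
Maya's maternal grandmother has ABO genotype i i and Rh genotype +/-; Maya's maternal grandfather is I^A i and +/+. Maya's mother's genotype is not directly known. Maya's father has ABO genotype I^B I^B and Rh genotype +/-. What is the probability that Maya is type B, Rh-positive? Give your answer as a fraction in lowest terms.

Maya's mother's ABO genotype from i i × I^A i: 1/2 I^A i, 1/2 i i.
Crossing each possibility with the father I^B I^B and summing P(type B): 1/2·1/2 + 1/2·1 = 3/4.
Similarly for Rh via the mother's Rh distribution: P(Rh+) = 7/8.
Independent loci: 3/4 × 7/8 = 21/32.

21/32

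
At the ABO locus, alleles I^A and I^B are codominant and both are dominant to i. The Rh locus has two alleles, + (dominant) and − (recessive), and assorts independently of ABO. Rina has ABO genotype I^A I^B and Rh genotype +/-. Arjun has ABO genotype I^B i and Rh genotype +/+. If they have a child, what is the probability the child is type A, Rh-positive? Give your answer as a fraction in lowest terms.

1/4

ABO cross I^A I^B × I^B i → offspring phenotypes: 1/4 A, 1/2 B, 1/4 AB.
Rh cross +/- × +/+ → 1 Rh+.
Independent loci: P(type A, Rh-positive) = 1/4 × 1 = 1/4.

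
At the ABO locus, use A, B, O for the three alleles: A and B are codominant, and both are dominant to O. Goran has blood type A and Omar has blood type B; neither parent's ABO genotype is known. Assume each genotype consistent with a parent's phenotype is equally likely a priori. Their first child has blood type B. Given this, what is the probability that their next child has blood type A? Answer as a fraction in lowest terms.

1/12

Possible genotypes: Goran ∈ {AA, AO}; Omar ∈ {BB, BO}.
Weight each parental genotype pair by prior × P(type-B child):
  AO × BB: posterior weight 2/3; P(next child type A) = 0.
  AO × BO: posterior weight 1/3; P(next child type A) = 1/4.
Weighted sum = 1/12.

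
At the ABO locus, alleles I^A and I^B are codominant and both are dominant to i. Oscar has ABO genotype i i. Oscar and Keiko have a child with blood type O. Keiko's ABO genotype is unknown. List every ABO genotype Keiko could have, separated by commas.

For each candidate genotype of Keiko, check whether crossing it with i i can produce every observed child phenotype.
  I^A I^A → possible child types {A} ✗
  I^A I^B → possible child types {A, B} ✗
  I^A i → possible child types {O, A} ✓
  I^B I^B → possible child types {B} ✗
  I^B i → possible child types {O, B} ✓
  i i → possible child types {O} ✓

I^A i, I^B i, i i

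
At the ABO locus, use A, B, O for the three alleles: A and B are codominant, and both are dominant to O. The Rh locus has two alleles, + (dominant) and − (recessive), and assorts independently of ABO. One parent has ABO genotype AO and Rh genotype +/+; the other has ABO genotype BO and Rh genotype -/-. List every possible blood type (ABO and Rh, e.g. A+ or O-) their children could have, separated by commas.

O+, A+, B+, AB+

Gametes from AO × BO give offspring ABO genotypes AB, AO, BO, OO, i.e. phenotypes O, A, B, AB.
Rh cross +/+ × -/- → phenotypes Rh+.
Combining independently: O+, A+, B+, AB+.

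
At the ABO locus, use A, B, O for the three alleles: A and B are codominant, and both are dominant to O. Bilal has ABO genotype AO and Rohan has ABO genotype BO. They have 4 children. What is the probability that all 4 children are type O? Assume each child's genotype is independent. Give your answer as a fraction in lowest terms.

1/256

ABO cross AO × BO → 1/4 O, 1/4 A, 1/4 B, 1/4 AB.
So P(type O) = 1/4 per child.
All 4 independent: (1/4)^4 = 1/256.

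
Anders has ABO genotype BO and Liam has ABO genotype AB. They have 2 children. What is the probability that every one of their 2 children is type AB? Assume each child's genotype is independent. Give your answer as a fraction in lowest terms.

ABO cross BO × AB → 1/4 A, 1/2 B, 1/4 AB.
So P(type AB) = 1/4 per child.
All 2 independent: (1/4)^2 = 1/16.

1/16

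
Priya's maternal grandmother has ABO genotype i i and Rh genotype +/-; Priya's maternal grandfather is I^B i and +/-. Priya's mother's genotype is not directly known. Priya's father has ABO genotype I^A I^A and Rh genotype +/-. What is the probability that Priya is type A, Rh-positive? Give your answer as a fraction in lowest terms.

9/16

Priya's mother's ABO genotype from i i × I^B i: 1/2 I^B i, 1/2 i i.
Crossing each possibility with the father I^A I^A and summing P(type A): 1/2·1/2 + 1/2·1 = 3/4.
Similarly for Rh via the mother's Rh distribution: P(Rh+) = 3/4.
Independent loci: 3/4 × 3/4 = 9/16.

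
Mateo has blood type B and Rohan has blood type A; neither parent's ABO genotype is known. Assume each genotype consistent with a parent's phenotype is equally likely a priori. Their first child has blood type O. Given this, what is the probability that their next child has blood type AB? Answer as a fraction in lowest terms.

1/4

Possible genotypes: Mateo ∈ {I^B I^B, I^B i}; Rohan ∈ {I^A I^A, I^A i}.
Weight each parental genotype pair by prior × P(type-O child):
  I^B i × I^A i: posterior weight 1; P(next child type AB) = 1/4.
Weighted sum = 1/4.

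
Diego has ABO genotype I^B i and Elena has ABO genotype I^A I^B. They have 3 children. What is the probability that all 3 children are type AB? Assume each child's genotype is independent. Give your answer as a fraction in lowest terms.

ABO cross I^B i × I^A I^B → 1/4 A, 1/2 B, 1/4 AB.
So P(type AB) = 1/4 per child.
All 3 independent: (1/4)^3 = 1/64.

1/64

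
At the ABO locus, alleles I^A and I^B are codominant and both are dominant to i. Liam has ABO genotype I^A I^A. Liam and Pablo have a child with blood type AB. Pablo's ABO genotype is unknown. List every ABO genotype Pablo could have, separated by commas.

For each candidate genotype of Pablo, check whether crossing it with I^A I^A can produce every observed child phenotype.
  I^A I^A → possible child types {A} ✗
  I^A I^B → possible child types {A, AB} ✓
  I^A i → possible child types {A} ✗
  I^B I^B → possible child types {AB} ✓
  I^B i → possible child types {A, AB} ✓
  i i → possible child types {A} ✗

I^A I^B, I^B I^B, I^B i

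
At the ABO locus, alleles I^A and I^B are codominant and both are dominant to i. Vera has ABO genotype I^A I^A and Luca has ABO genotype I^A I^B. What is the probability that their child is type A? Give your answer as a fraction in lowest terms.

ABO cross I^A I^A × I^A I^B → offspring phenotypes: 1/2 A, 1/2 AB.
So P(type A) = 1/2.

1/2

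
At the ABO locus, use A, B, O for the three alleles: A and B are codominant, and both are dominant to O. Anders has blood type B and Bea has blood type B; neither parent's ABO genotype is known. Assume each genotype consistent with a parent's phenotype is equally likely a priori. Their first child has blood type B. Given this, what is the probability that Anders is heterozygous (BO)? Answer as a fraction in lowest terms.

Possible genotypes: Anders ∈ {BB, BO}; Bea ∈ {BB, BO}.
Weight each parental genotype pair by prior × P(type-B child):
  BB × BB: posterior weight 4/15.
  BB × BO: posterior weight 4/15.
  BO × BB: posterior weight 4/15.
  BO × BO: posterior weight 1/5.
Sum the posterior weight over pairs where Anders is BO: 7/15.

7/15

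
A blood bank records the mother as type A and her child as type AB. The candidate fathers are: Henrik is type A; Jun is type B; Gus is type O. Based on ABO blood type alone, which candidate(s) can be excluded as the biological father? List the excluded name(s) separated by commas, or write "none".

A candidate is excluded only if no genotype consistent with his phenotype could produce a type AB child with a type A mother.
Henrik (type A): no genotype consistent with that phenotype can produce a type-AB child with a type-A mother.
Gus (type O): no genotype consistent with that phenotype can produce a type-AB child with a type-A mother.

Henrik, Gus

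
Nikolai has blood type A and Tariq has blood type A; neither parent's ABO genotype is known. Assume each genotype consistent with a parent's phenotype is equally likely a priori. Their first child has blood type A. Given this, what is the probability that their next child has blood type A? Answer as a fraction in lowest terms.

19/20

Possible genotypes: Nikolai ∈ {I^A I^A, I^A i}; Tariq ∈ {I^A I^A, I^A i}.
Weight each parental genotype pair by prior × P(type-A child):
  I^A I^A × I^A I^A: posterior weight 4/15; P(next child type A) = 1.
  I^A I^A × I^A i: posterior weight 4/15; P(next child type A) = 1.
  I^A i × I^A I^A: posterior weight 4/15; P(next child type A) = 1.
  I^A i × I^A i: posterior weight 1/5; P(next child type A) = 3/4.
Weighted sum = 19/20.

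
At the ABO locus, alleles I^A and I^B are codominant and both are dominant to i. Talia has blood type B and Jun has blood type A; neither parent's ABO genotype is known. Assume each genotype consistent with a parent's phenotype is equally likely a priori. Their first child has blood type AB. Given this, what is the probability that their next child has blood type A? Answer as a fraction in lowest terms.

5/36

Possible genotypes: Talia ∈ {I^B I^B, I^B i}; Jun ∈ {I^A I^A, I^A i}.
Weight each parental genotype pair by prior × P(type-AB child):
  I^B I^B × I^A I^A: posterior weight 4/9; P(next child type A) = 0.
  I^B I^B × I^A i: posterior weight 2/9; P(next child type A) = 0.
  I^B i × I^A I^A: posterior weight 2/9; P(next child type A) = 1/2.
  I^B i × I^A i: posterior weight 1/9; P(next child type A) = 1/4.
Weighted sum = 5/36.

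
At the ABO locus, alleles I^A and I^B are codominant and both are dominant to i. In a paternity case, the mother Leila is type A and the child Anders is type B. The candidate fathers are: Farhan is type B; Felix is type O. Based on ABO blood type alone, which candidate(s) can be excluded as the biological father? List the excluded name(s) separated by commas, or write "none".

Felix

A candidate is excluded only if no genotype consistent with his phenotype could produce a type B child with a type A mother.
Felix (type O): no genotype consistent with that phenotype can produce a type-B child with a type-A mother.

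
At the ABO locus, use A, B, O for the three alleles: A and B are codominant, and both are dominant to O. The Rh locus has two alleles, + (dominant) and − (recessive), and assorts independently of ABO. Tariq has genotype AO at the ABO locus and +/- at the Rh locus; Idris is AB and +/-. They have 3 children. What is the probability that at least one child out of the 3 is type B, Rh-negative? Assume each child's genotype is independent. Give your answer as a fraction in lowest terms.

ABO cross AO × AB → 1/2 A, 1/4 B, 1/4 AB.
Rh cross +/- × +/- → 3/4 Rh+, 1/4 Rh-; so P(type B, Rh-negative) = 1/4 × 1/4 = 1/16 per child.
P(none) = (15/16)^3 = 3375/4096; P(at least one) = 1 − 3375/4096 = 721/4096.

721/4096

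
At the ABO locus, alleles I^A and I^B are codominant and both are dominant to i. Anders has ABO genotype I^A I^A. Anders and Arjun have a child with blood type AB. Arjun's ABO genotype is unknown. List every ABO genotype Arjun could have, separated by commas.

I^A I^B, I^B I^B, I^B i

For each candidate genotype of Arjun, check whether crossing it with I^A I^A can produce every observed child phenotype.
  I^A I^A → possible child types {A} ✗
  I^A I^B → possible child types {A, AB} ✓
  I^A i → possible child types {A} ✗
  I^B I^B → possible child types {AB} ✓
  I^B i → possible child types {A, AB} ✓
  i i → possible child types {A} ✗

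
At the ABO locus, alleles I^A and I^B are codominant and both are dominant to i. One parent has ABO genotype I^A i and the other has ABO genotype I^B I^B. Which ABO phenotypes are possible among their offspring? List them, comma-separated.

Gametes from I^A i × I^B I^B give offspring ABO genotypes I^A I^B, I^B i, i.e. phenotypes B, AB.

B, AB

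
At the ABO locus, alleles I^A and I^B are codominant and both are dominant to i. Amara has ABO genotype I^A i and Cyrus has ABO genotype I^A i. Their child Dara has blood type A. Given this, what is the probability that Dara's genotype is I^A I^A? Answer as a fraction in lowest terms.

Cross I^A i × I^A i → 1/4 I^A I^A, 1/2 I^A i, 1/4 i i.
Type-A genotypes among offspring: I^A I^A (1/4), I^A i (1/2); total 3/4.
P(I^A I^A | type A) = (1/4) / (3/4) = 1/3.

1/3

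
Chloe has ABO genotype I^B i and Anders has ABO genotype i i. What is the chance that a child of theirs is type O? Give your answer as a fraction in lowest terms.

ABO cross I^B i × i i → offspring phenotypes: 1/2 O, 1/2 B.
So P(type O) = 1/2.

1/2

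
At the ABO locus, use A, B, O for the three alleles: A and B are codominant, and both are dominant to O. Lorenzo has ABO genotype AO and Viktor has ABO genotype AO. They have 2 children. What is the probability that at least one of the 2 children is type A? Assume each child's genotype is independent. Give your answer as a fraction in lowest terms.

15/16

ABO cross AO × AO → 1/4 O, 3/4 A.
So P(type A) = 3/4 per child.
P(none) = (1/4)^2 = 1/16; P(at least one) = 1 − 1/16 = 15/16.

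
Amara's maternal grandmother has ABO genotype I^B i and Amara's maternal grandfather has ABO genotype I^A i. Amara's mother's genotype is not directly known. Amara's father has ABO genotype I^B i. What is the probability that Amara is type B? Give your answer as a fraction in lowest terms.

Amara's mother's ABO genotype from I^B i × I^A i: 1/4 I^A I^B, 1/4 I^A i, 1/4 I^B i, 1/4 i i.
Crossing each possibility with the father I^B i and summing P(type B): 1/4·1/2 + 1/4·1/4 + 1/4·3/4 + 1/4·1/2 = 1/2.

1/2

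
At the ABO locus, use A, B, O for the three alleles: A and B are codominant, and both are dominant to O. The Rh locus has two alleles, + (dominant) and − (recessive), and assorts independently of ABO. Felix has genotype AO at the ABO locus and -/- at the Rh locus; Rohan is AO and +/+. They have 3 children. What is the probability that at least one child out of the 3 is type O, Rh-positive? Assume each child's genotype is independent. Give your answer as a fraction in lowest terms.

ABO cross AO × AO → 1/4 O, 3/4 A.
Rh cross -/- × +/+ → 1 Rh+; so P(type O, Rh-positive) = 1/4 × 1 = 1/4 per child.
P(none) = (3/4)^3 = 27/64; P(at least one) = 1 − 27/64 = 37/64.

37/64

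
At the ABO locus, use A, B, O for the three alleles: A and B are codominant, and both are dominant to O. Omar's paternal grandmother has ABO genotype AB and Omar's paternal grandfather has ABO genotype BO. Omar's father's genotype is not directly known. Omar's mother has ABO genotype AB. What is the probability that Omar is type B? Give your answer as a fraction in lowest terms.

3/8

Omar's father's ABO genotype from AB × BO: 1/4 AB, 1/4 AO, 1/4 BB, 1/4 BO.
Crossing each possibility with the mother AB and summing P(type B): 1/4·1/4 + 1/4·1/4 + 1/4·1/2 + 1/4·1/2 = 3/8.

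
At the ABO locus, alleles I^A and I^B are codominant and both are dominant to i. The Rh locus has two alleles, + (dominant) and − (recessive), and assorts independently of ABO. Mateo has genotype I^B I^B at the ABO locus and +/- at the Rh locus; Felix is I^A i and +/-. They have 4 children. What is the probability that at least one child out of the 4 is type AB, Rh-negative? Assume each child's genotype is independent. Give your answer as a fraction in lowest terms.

ABO cross I^B I^B × I^A i → 1/2 B, 1/2 AB.
Rh cross +/- × +/- → 3/4 Rh+, 1/4 Rh-; so P(type AB, Rh-negative) = 1/2 × 1/4 = 1/8 per child.
P(none) = (7/8)^4 = 2401/4096; P(at least one) = 1 − 2401/4096 = 1695/4096.

1695/4096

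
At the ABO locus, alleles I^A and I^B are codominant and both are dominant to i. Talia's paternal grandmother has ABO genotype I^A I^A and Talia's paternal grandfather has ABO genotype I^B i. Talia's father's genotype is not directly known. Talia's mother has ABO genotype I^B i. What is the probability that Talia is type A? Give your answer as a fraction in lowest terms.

1/4

Talia's father's ABO genotype from I^A I^A × I^B i: 1/2 I^A I^B, 1/2 I^A i.
Crossing each possibility with the mother I^B i and summing P(type A): 1/2·1/4 + 1/2·1/4 = 1/4.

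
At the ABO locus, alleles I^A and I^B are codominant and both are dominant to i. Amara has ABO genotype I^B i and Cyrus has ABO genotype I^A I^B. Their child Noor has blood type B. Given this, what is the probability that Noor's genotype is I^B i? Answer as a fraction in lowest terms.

Cross I^B i × I^A I^B → 1/4 I^A I^B, 1/4 I^A i, 1/4 I^B I^B, 1/4 I^B i.
Type-B genotypes among offspring: I^B I^B (1/4), I^B i (1/4); total 1/2.
P(I^B i | type B) = (1/4) / (1/2) = 1/2.

1/2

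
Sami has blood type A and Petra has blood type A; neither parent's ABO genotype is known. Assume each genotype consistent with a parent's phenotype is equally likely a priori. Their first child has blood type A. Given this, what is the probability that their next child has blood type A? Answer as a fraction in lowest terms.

Possible genotypes: Sami ∈ {I^A I^A, I^A i}; Petra ∈ {I^A I^A, I^A i}.
Weight each parental genotype pair by prior × P(type-A child):
  I^A I^A × I^A I^A: posterior weight 4/15; P(next child type A) = 1.
  I^A I^A × I^A i: posterior weight 4/15; P(next child type A) = 1.
  I^A i × I^A I^A: posterior weight 4/15; P(next child type A) = 1.
  I^A i × I^A i: posterior weight 1/5; P(next child type A) = 3/4.
Weighted sum = 19/20.

19/20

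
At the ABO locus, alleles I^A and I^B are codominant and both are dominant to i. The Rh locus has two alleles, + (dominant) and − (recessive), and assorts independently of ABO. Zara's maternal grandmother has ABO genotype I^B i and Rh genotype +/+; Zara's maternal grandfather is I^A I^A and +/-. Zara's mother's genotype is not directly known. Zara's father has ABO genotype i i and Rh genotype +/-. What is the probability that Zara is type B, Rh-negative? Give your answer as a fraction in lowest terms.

Zara's mother's ABO genotype from I^B i × I^A I^A: 1/2 I^A I^B, 1/2 I^A i.
Crossing each possibility with the father i i and summing P(type B): 1/2·1/2 + 1/2·0 = 1/4.
Similarly for Rh via the mother's Rh distribution: P(Rh-) = 1/8.
Independent loci: 1/4 × 1/8 = 1/32.

1/32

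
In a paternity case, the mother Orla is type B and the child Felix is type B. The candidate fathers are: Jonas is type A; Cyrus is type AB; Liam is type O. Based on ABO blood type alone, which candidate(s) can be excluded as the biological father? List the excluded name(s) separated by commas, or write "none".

none

A candidate is excluded only if no genotype consistent with his phenotype could produce a type B child with a type B mother.
Every candidate has at least one consistent genotype combination, so none can be excluded.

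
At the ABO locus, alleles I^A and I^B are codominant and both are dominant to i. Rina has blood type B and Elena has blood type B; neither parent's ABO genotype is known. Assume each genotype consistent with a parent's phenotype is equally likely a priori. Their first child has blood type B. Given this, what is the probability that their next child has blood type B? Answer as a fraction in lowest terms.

Possible genotypes: Rina ∈ {I^B I^B, I^B i}; Elena ∈ {I^B I^B, I^B i}.
Weight each parental genotype pair by prior × P(type-B child):
  I^B I^B × I^B I^B: posterior weight 4/15; P(next child type B) = 1.
  I^B I^B × I^B i: posterior weight 4/15; P(next child type B) = 1.
  I^B i × I^B I^B: posterior weight 4/15; P(next child type B) = 1.
  I^B i × I^B i: posterior weight 1/5; P(next child type B) = 3/4.
Weighted sum = 19/20.

19/20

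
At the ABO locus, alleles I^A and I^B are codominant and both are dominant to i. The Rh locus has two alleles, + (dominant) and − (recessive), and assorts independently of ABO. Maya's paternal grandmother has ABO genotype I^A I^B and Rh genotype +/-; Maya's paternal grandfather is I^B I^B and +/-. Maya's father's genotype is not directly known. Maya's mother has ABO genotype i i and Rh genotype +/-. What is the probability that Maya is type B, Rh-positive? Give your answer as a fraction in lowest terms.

Maya's father's ABO genotype from I^A I^B × I^B I^B: 1/2 I^A I^B, 1/2 I^B I^B.
Crossing each possibility with the mother i i and summing P(type B): 1/2·1/2 + 1/2·1 = 3/4.
Similarly for Rh via the father's Rh distribution: P(Rh+) = 3/4.
Independent loci: 3/4 × 3/4 = 9/16.

9/16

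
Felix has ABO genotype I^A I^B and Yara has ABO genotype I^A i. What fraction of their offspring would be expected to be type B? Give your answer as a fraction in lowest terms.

1/4

ABO cross I^A I^B × I^A i → offspring phenotypes: 1/2 A, 1/4 B, 1/4 AB.
So P(type B) = 1/4.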